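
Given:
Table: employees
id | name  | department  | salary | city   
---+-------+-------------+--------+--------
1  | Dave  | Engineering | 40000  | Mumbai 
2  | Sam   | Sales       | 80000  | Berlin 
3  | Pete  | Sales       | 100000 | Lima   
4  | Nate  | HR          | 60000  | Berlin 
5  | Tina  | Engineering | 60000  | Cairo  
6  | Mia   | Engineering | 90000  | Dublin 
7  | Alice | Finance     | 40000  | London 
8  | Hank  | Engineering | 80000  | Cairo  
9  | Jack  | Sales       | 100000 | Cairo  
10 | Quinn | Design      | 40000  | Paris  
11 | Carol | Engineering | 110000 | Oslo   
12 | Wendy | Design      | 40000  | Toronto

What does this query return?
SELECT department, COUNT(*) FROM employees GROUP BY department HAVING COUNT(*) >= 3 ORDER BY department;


Groups with count >= 3:
  Engineering: 5 -> PASS
  Sales: 3 -> PASS
  Design: 2 -> filtered out
  Finance: 1 -> filtered out
  HR: 1 -> filtered out


2 groups:
Engineering, 5
Sales, 3


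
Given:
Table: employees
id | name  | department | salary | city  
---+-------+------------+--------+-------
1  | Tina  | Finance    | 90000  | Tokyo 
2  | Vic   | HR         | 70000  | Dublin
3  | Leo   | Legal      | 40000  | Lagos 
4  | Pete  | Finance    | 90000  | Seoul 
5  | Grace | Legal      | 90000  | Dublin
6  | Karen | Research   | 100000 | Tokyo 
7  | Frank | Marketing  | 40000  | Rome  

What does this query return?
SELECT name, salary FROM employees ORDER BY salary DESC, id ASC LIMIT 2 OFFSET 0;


Sort by salary DESC (id ASC tiebreak), then skip 0 and take 2
Rows 1 through 2

2 rows:
Karen, 100000
Tina, 90000


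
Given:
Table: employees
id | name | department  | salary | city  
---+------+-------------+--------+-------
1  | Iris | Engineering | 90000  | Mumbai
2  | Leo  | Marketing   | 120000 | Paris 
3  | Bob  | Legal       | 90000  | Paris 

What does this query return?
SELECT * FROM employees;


SELECT * returns all 3 rows with all columns

3 rows:
1, Iris, Engineering, 90000, Mumbai
2, Leo, Marketing, 120000, Paris
3, Bob, Legal, 90000, Paris


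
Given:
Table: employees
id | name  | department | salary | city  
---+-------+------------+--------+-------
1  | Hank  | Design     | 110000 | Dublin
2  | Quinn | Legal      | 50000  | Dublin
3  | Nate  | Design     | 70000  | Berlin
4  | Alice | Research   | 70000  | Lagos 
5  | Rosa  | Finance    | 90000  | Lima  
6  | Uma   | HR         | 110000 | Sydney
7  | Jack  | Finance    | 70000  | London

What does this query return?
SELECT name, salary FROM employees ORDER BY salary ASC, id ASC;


Sorting by salary ASC, then id ASC for ties

7 rows:
Quinn, 50000
Nate, 70000
Alice, 70000
Jack, 70000
Rosa, 90000
Hank, 110000
Uma, 110000


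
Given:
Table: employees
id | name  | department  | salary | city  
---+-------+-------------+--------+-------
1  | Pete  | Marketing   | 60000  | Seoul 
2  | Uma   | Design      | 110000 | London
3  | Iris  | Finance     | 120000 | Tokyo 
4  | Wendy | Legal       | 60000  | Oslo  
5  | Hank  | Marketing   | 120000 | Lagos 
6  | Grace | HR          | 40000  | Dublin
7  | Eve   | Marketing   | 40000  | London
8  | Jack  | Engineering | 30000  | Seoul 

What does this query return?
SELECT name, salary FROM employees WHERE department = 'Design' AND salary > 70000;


Filtering: department = 'Design' AND salary > 70000
Matching: 1 rows

1 rows:
Uma, 110000


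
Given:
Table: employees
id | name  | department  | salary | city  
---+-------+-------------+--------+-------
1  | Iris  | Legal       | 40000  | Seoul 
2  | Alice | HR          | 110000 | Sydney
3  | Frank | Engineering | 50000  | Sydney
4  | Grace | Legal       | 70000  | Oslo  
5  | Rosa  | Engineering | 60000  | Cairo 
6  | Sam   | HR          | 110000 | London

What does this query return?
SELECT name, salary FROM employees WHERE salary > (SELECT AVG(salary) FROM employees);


Subquery: AVG(salary) = 73333.33
Filtering: salary > 73333.33
  Alice (110000) -> MATCH
  Sam (110000) -> MATCH


2 rows:
Alice, 110000
Sam, 110000


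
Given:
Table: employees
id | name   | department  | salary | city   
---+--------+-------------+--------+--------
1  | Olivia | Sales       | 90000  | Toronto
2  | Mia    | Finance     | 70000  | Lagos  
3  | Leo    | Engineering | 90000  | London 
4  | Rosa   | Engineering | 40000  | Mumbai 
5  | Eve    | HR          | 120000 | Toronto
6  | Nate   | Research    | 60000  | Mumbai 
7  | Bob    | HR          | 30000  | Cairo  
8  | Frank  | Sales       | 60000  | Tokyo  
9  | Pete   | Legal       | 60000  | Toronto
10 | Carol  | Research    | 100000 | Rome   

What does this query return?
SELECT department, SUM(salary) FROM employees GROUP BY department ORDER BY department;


Summing salary within each department:
  Engineering: 90000 + 40000 = 130000
  Finance: 70000 = 70000
  HR: 120000 + 30000 = 150000
  Legal: 60000 = 60000
  Research: 60000 + 100000 = 160000
  Sales: 90000 + 60000 = 150000


6 groups:
Engineering, 130000
Finance, 70000
HR, 150000
Legal, 60000
Research, 160000
Sales, 150000


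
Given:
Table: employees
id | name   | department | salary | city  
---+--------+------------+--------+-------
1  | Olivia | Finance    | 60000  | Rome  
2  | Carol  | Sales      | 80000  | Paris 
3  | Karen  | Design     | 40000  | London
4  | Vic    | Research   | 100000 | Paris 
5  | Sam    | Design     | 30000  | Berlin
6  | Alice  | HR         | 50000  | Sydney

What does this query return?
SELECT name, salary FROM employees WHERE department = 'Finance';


Filtering: department = 'Finance'
Matching rows: 1

1 rows:
Olivia, 60000


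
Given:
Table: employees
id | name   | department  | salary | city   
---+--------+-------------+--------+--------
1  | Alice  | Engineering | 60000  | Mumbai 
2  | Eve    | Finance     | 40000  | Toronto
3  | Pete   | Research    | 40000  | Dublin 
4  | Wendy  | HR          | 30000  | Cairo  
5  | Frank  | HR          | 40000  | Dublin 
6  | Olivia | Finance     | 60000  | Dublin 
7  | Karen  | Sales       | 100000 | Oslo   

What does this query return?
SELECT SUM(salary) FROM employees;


SUM(salary) = 60000 + 40000 + 40000 + 30000 + 40000 + 60000 + 100000 = 370000

370000


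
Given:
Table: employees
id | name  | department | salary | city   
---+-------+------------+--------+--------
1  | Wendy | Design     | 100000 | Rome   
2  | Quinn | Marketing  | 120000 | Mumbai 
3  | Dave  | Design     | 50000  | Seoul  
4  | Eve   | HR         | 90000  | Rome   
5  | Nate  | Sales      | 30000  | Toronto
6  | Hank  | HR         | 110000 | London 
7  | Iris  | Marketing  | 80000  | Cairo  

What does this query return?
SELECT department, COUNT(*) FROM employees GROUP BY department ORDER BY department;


Assigning each row to its department group:
  Wendy -> Design
  Quinn -> Marketing
  Dave -> Design
  Eve -> HR
  Nate -> Sales
  Hank -> HR
  Iris -> Marketing


4 groups:
Design, 2
HR, 2
Marketing, 2
Sales, 1


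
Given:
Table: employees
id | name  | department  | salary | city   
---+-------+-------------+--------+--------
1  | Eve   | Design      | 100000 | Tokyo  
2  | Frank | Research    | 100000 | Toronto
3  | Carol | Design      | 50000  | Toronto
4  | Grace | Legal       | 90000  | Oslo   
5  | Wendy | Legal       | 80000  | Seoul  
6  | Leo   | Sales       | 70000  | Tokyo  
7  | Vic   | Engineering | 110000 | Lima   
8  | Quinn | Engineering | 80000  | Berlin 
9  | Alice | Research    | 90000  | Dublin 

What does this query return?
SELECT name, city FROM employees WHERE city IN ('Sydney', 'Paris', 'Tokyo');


Filtering: city IN ('Sydney', 'Paris', 'Tokyo')
Matching: 2 rows

2 rows:
Eve, Tokyo
Leo, Tokyo


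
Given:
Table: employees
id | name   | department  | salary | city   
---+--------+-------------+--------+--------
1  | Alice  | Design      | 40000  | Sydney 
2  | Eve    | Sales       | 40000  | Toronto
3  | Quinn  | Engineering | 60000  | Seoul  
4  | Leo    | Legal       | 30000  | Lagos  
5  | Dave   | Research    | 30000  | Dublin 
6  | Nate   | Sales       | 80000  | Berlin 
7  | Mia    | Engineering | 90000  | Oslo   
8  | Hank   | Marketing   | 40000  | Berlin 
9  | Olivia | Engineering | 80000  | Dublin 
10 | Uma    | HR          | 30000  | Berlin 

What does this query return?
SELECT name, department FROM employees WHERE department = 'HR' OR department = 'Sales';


Filtering: department = 'HR' OR 'Sales'
Matching: 3 rows

3 rows:
Eve, Sales
Nate, Sales
Uma, HR


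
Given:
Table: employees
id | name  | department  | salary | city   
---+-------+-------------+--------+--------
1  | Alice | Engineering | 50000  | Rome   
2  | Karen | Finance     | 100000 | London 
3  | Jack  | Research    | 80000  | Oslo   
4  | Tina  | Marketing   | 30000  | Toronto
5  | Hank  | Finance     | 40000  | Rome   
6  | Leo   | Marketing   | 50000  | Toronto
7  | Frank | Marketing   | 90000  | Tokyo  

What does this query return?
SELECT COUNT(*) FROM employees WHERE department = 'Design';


Counting rows where department = 'Design'


0


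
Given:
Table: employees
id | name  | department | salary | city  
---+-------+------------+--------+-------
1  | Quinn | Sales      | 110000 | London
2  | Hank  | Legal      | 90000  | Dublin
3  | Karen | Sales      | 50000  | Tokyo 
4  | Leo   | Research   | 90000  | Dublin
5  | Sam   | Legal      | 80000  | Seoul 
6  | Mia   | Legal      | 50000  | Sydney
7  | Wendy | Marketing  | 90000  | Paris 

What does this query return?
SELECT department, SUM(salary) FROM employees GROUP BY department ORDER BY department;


Summing salary within each department:
  Legal: 90000 + 80000 + 50000 = 220000
  Marketing: 90000 = 90000
  Research: 90000 = 90000
  Sales: 110000 + 50000 = 160000


4 groups:
Legal, 220000
Marketing, 90000
Research, 90000
Sales, 160000


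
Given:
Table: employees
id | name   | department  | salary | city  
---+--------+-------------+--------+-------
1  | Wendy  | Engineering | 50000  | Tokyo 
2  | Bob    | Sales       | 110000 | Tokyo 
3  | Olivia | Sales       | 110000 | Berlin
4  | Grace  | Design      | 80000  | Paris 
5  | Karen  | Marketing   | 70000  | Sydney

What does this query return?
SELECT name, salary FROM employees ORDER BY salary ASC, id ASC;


Sorting by salary ASC, then id ASC for ties

5 rows:
Wendy, 50000
Karen, 70000
Grace, 80000
Bob, 110000
Olivia, 110000


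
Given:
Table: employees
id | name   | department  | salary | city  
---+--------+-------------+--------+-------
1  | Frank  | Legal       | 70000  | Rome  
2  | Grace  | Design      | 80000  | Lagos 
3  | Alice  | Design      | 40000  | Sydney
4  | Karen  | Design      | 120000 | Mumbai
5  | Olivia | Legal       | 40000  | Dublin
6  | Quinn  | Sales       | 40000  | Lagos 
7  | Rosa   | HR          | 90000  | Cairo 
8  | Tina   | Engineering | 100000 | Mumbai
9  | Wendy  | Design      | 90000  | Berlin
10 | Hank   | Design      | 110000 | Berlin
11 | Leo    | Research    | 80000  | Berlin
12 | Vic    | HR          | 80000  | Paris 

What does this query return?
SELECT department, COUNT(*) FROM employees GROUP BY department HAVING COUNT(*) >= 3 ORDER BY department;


Groups with count >= 3:
  Design: 5 -> PASS
  Engineering: 1 -> filtered out
  HR: 2 -> filtered out
  Legal: 2 -> filtered out
  Research: 1 -> filtered out
  Sales: 1 -> filtered out


1 groups:
Design, 5


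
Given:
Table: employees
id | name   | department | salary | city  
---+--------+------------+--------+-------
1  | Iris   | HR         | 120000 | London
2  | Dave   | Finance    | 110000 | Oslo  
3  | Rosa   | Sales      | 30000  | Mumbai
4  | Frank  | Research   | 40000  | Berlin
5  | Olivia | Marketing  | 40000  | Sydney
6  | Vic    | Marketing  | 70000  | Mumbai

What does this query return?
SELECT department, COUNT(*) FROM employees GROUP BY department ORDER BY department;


Assigning each row to its department group:
  Iris -> HR
  Dave -> Finance
  Rosa -> Sales
  Frank -> Research
  Olivia -> Marketing
  Vic -> Marketing


5 groups:
Finance, 1
HR, 1
Marketing, 2
Research, 1
Sales, 1


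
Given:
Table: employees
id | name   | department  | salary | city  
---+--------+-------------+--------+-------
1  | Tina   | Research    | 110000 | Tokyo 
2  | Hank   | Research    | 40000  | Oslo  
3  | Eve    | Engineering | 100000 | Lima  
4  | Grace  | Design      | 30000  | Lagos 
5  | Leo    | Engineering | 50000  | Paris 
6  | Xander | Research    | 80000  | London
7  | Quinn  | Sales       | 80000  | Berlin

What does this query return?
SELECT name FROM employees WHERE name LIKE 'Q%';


LIKE 'Q%' matches names starting with 'Q'
Matching: 1

1 rows:
Quinn


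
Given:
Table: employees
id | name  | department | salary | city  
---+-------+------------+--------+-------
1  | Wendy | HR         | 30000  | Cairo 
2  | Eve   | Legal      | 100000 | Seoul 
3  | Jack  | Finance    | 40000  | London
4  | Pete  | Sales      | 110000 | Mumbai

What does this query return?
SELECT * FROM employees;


SELECT * returns all 4 rows with all columns

4 rows:
1, Wendy, HR, 30000, Cairo
2, Eve, Legal, 100000, Seoul
3, Jack, Finance, 40000, London
4, Pete, Sales, 110000, Mumbai


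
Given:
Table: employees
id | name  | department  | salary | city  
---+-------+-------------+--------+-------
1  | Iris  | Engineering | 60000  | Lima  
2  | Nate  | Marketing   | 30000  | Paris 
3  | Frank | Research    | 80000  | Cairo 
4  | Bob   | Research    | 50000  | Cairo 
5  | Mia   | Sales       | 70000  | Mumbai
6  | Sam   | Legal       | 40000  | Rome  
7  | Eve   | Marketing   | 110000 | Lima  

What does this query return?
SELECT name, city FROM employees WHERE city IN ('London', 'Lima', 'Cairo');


Filtering: city IN ('London', 'Lima', 'Cairo')
Matching: 4 rows

4 rows:
Iris, Lima
Frank, Cairo
Bob, Cairo
Eve, Lima


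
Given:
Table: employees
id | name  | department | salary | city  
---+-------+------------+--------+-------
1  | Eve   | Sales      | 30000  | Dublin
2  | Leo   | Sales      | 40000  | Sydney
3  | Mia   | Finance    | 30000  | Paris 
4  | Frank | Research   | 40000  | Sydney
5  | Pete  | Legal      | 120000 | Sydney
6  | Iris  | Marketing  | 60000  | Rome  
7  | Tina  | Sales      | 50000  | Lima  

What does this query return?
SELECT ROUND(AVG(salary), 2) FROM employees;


SUM(salary) = 370000
COUNT = 7
ROUND(AVG, 2) = ROUND(370000 / 7, 2) = 52857.14

52857.14


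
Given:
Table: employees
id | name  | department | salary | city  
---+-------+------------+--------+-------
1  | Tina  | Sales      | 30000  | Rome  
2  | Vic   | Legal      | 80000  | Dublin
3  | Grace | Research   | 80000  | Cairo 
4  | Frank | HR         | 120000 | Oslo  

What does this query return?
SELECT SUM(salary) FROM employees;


SUM(salary) = 30000 + 80000 + 80000 + 120000 = 310000

310000


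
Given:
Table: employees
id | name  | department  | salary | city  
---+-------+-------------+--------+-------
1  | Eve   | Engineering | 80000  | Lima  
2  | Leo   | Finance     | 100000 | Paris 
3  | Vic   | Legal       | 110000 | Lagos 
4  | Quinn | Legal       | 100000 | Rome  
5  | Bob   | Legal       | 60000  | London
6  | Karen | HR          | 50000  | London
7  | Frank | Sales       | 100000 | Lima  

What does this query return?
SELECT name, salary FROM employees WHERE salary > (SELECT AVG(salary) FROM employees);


Subquery: AVG(salary) = 85714.29
Filtering: salary > 85714.29
  Leo (100000) -> MATCH
  Vic (110000) -> MATCH
  Quinn (100000) -> MATCH
  Frank (100000) -> MATCH


4 rows:
Leo, 100000
Vic, 110000
Quinn, 100000
Frank, 100000


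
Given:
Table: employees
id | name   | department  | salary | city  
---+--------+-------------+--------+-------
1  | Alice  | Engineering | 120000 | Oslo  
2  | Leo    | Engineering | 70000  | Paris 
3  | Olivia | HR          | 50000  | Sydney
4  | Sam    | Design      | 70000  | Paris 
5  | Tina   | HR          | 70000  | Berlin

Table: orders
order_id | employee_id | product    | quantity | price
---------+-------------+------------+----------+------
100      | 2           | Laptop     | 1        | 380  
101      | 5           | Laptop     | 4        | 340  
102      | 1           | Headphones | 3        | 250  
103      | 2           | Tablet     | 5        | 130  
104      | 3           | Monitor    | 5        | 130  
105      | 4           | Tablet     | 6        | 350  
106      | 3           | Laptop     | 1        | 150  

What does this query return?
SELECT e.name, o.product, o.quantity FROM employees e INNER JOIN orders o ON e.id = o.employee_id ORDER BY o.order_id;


Joining employees.id = orders.employee_id:
  employee Leo (id=2) -> order Laptop
  employee Tina (id=5) -> order Laptop
  employee Alice (id=1) -> order Headphones
  employee Leo (id=2) -> order Tablet
  employee Olivia (id=3) -> order Monitor
  employee Sam (id=4) -> order Tablet
  employee Olivia (id=3) -> order Laptop


7 rows:
Leo, Laptop, 1
Tina, Laptop, 4
Alice, Headphones, 3
Leo, Tablet, 5
Olivia, Monitor, 5
Sam, Tablet, 6
Olivia, Laptop, 1


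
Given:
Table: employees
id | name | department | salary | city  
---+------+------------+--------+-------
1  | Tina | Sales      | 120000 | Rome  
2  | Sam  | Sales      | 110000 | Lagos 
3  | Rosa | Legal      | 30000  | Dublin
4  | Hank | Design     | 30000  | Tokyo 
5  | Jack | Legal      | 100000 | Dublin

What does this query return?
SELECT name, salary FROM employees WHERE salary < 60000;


Filtering: salary < 60000
Matching: 2 rows

2 rows:
Rosa, 30000
Hank, 30000


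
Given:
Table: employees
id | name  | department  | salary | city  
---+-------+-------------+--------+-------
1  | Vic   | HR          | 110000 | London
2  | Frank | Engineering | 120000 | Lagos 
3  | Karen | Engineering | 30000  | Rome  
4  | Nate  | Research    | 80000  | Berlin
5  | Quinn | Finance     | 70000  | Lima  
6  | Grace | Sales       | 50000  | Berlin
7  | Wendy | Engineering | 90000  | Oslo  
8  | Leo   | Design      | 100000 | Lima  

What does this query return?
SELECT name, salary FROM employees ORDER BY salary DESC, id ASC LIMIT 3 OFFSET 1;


Sort by salary DESC (id ASC tiebreak), then skip 1 and take 3
Rows 2 through 4

3 rows:
Vic, 110000
Leo, 100000
Wendy, 90000


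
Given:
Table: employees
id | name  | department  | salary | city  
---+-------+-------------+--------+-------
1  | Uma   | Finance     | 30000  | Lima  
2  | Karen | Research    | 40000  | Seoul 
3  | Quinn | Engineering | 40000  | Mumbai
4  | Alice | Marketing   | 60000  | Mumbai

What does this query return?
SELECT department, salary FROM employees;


Projecting columns: department, salary

4 rows:
Finance, 30000
Research, 40000
Engineering, 40000
Marketing, 60000


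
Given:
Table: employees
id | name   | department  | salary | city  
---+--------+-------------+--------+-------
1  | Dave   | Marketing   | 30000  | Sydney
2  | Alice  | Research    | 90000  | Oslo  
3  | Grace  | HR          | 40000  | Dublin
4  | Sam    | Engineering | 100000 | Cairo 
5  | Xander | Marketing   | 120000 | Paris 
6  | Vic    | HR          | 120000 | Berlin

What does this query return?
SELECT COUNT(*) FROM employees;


COUNT(*) counts all rows

6


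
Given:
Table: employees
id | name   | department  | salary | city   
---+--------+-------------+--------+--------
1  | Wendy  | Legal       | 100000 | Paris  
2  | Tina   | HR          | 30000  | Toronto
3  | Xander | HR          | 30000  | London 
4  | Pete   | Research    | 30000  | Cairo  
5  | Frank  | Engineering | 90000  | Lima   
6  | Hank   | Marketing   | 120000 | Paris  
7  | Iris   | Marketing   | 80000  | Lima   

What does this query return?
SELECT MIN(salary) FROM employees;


Salaries: 100000, 30000, 30000, 30000, 90000, 120000, 80000
MIN = 30000

30000


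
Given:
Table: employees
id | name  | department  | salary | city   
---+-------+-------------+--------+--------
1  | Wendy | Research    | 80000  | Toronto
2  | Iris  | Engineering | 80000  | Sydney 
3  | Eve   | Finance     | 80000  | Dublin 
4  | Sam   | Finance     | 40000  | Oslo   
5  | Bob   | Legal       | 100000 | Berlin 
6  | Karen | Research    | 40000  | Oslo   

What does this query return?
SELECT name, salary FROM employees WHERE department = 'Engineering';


Filtering: department = 'Engineering'
Matching rows: 1

1 rows:
Iris, 80000


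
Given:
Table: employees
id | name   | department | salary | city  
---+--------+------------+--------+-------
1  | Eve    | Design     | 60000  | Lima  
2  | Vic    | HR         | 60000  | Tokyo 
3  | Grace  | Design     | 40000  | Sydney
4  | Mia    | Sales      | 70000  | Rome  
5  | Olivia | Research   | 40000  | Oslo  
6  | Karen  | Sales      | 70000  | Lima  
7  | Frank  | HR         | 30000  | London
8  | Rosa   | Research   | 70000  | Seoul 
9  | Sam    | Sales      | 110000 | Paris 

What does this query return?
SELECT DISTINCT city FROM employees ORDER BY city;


All 'city' values (row order): Lima, Tokyo, Sydney, Rome, Oslo, Lima, London, Seoul, Paris
Removing duplicates leaves 8 unique value(s).

8 values:
Lima
London
Oslo
Paris
Rome
Seoul
Sydney
Tokyo


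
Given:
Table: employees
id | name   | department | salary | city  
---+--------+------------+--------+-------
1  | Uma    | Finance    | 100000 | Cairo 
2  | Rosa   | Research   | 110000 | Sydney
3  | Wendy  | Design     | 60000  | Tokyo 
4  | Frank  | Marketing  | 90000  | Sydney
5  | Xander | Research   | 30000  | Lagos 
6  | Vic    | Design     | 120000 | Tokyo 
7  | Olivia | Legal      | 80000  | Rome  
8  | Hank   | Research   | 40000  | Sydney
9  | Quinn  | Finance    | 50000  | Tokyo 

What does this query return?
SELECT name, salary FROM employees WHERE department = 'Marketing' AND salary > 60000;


Filtering: department = 'Marketing' AND salary > 60000
Matching: 1 rows

1 rows:
Frank, 90000


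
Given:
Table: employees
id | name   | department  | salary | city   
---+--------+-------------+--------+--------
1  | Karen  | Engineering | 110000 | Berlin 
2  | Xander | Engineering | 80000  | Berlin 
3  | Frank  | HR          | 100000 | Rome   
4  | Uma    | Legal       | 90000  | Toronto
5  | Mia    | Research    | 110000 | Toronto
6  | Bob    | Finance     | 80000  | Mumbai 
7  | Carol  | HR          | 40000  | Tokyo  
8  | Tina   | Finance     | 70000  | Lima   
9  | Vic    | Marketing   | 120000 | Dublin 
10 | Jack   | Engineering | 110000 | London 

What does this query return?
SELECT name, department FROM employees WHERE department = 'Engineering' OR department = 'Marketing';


Filtering: department = 'Engineering' OR 'Marketing'
Matching: 4 rows

4 rows:
Karen, Engineering
Xander, Engineering
Vic, Marketing
Jack, Engineering


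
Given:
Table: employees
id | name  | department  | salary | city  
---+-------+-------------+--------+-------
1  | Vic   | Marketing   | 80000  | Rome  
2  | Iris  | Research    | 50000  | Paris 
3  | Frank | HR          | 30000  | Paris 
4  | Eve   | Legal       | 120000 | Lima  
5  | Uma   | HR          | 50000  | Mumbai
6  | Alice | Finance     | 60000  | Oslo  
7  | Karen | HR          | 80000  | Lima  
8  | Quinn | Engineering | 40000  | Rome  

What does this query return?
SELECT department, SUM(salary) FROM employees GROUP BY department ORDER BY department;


Summing salary within each department:
  Engineering: 40000 = 40000
  Finance: 60000 = 60000
  HR: 30000 + 50000 + 80000 = 160000
  Legal: 120000 = 120000
  Marketing: 80000 = 80000
  Research: 50000 = 50000


6 groups:
Engineering, 40000
Finance, 60000
HR, 160000
Legal, 120000
Marketing, 80000
Research, 50000


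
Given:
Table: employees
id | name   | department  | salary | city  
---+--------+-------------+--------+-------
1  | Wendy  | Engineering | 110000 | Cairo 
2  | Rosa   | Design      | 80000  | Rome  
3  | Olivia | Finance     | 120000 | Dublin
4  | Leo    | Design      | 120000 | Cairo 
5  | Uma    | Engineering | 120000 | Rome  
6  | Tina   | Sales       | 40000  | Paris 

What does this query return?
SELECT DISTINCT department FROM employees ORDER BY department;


All 'department' values (row order): Engineering, Design, Finance, Design, Engineering, Sales
Removing duplicates leaves 4 unique value(s).

4 values:
Design
Engineering
Finance
Sales


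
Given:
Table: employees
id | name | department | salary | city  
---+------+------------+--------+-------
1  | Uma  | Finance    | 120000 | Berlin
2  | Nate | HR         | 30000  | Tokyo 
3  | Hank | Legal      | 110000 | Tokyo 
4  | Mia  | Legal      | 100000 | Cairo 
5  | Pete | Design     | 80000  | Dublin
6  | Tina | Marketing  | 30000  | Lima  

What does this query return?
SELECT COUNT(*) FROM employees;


COUNT(*) counts all rows

6


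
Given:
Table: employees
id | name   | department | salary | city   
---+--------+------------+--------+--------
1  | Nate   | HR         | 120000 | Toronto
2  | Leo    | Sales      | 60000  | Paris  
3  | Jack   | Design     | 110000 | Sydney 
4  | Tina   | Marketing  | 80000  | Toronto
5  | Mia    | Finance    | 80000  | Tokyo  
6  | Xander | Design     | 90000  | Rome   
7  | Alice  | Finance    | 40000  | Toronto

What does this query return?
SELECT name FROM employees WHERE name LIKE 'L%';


LIKE 'L%' matches names starting with 'L'
Matching: 1

1 rows:
Leo


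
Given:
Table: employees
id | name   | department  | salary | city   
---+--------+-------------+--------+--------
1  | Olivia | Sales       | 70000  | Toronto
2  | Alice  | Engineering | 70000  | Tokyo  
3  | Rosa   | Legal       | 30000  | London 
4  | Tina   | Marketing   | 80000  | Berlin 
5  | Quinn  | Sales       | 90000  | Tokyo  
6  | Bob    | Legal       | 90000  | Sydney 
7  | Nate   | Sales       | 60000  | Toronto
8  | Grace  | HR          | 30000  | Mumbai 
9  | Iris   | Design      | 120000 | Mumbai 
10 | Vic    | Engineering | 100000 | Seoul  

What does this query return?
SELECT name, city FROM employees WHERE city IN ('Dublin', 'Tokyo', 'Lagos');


Filtering: city IN ('Dublin', 'Tokyo', 'Lagos')
Matching: 2 rows

2 rows:
Alice, Tokyo
Quinn, Tokyo


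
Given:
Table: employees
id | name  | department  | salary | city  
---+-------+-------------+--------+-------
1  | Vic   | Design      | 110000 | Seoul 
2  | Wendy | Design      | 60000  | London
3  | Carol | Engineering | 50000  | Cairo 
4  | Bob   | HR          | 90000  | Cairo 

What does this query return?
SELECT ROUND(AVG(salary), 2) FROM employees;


SUM(salary) = 310000
COUNT = 4
ROUND(AVG, 2) = ROUND(310000 / 4, 2) = 77500.0

77500.0


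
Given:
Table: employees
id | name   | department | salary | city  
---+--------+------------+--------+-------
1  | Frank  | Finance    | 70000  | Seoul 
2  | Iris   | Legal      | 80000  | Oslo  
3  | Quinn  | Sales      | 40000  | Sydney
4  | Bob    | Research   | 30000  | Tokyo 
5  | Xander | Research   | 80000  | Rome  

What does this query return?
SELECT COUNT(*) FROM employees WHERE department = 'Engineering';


Counting rows where department = 'Engineering'


0


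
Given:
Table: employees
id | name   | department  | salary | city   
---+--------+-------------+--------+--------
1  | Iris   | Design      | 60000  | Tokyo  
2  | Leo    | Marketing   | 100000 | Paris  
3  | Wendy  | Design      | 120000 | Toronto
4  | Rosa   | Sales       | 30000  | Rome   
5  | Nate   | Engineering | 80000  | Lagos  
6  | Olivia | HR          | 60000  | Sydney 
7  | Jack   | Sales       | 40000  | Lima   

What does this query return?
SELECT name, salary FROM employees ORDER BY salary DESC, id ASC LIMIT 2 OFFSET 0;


Sort by salary DESC (id ASC tiebreak), then skip 0 and take 2
Rows 1 through 2

2 rows:
Wendy, 120000
Leo, 100000


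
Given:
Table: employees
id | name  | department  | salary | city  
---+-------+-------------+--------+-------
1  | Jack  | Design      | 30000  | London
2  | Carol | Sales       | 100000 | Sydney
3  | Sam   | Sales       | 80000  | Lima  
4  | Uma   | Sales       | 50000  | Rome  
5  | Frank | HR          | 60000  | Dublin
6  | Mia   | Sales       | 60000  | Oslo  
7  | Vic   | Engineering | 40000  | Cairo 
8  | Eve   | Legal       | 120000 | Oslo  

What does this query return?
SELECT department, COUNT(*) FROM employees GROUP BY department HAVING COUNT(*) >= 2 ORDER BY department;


Groups with count >= 2:
  Sales: 4 -> PASS
  Design: 1 -> filtered out
  Engineering: 1 -> filtered out
  HR: 1 -> filtered out
  Legal: 1 -> filtered out


1 groups:
Sales, 4


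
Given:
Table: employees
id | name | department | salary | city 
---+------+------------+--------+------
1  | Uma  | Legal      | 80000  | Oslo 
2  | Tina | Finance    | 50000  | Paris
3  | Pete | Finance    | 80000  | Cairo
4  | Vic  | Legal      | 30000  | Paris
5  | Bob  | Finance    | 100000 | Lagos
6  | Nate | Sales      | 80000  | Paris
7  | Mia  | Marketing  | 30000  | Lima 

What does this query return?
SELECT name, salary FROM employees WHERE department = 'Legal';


Filtering: department = 'Legal'
Matching rows: 2

2 rows:
Uma, 80000
Vic, 30000


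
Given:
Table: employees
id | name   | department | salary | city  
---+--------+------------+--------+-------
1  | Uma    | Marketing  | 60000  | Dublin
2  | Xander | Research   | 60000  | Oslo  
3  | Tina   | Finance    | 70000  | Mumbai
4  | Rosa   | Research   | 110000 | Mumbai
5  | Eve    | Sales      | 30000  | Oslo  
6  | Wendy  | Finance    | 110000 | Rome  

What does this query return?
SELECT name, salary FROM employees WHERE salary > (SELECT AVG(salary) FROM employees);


Subquery: AVG(salary) = 73333.33
Filtering: salary > 73333.33
  Rosa (110000) -> MATCH
  Wendy (110000) -> MATCH


2 rows:
Rosa, 110000
Wendy, 110000


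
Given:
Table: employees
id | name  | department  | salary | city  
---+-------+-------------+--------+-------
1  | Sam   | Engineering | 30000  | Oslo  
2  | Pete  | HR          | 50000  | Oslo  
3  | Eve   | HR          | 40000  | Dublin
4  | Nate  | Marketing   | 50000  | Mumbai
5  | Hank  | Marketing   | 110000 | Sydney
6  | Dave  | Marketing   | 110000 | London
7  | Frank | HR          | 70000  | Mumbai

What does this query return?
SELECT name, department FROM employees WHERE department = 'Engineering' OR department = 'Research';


Filtering: department = 'Engineering' OR 'Research'
Matching: 1 rows

1 rows:
Sam, Engineering


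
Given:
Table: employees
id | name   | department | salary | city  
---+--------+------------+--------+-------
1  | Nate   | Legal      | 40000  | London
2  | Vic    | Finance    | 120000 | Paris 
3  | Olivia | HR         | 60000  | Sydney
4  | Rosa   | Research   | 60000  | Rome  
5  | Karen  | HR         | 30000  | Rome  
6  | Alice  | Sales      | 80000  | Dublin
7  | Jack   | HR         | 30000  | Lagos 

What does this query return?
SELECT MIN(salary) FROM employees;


Salaries: 40000, 120000, 60000, 60000, 30000, 80000, 30000
MIN = 30000

30000


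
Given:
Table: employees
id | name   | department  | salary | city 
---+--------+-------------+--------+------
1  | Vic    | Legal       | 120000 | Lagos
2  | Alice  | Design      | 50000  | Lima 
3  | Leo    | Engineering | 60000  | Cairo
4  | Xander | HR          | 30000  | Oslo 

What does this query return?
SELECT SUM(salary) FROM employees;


SUM(salary) = 120000 + 50000 + 60000 + 30000 = 260000

260000


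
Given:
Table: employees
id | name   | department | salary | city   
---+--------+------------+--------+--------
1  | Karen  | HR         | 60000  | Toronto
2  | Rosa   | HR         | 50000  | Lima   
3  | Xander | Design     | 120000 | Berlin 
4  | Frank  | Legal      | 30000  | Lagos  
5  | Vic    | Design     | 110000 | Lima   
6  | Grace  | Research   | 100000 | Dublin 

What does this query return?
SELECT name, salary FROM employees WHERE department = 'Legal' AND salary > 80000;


Filtering: department = 'Legal' AND salary > 80000
Matching: 0 rows

Empty result set (0 rows)


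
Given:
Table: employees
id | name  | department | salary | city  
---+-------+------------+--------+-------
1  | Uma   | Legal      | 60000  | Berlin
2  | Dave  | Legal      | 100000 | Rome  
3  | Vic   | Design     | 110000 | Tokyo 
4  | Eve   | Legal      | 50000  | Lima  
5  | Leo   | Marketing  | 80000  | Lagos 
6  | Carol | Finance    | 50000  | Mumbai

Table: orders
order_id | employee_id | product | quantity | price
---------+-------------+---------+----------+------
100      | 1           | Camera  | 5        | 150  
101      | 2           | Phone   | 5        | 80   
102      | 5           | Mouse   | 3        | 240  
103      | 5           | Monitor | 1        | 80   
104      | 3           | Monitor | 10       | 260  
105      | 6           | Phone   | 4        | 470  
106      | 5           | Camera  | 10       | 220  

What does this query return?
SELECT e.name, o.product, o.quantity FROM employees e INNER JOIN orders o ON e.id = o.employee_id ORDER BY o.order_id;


Joining employees.id = orders.employee_id:
  employee Uma (id=1) -> order Camera
  employee Dave (id=2) -> order Phone
  employee Leo (id=5) -> order Mouse
  employee Leo (id=5) -> order Monitor
  employee Vic (id=3) -> order Monitor
  employee Carol (id=6) -> order Phone
  employee Leo (id=5) -> order Camera


7 rows:
Uma, Camera, 5
Dave, Phone, 5
Leo, Mouse, 3
Leo, Monitor, 1
Vic, Monitor, 10
Carol, Phone, 4
Leo, Camera, 10


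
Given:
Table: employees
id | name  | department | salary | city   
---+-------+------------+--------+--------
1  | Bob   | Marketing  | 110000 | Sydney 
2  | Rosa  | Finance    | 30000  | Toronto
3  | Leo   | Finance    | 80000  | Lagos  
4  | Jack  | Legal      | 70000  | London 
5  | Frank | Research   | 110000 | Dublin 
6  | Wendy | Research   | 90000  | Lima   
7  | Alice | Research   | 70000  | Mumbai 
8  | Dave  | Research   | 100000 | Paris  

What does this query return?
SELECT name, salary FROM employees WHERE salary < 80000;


Filtering: salary < 80000
Matching: 3 rows

3 rows:
Rosa, 30000
Jack, 70000
Alice, 70000


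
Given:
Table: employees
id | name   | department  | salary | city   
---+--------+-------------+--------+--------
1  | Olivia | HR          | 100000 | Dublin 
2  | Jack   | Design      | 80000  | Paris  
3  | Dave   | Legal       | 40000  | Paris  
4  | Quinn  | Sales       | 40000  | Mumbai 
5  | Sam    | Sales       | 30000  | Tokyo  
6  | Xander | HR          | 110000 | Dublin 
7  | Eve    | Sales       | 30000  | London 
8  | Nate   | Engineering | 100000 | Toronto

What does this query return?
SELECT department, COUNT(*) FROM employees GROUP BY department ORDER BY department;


Assigning each row to its department group:
  Olivia -> HR
  Jack -> Design
  Dave -> Legal
  Quinn -> Sales
  Sam -> Sales
  Xander -> HR
  Eve -> Sales
  Nate -> Engineering


5 groups:
Design, 1
Engineering, 1
HR, 2
Legal, 1
Sales, 3


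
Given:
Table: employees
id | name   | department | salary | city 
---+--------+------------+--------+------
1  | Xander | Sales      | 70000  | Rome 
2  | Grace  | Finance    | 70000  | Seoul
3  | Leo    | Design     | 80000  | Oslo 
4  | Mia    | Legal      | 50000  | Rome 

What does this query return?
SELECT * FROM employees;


SELECT * returns all 4 rows with all columns

4 rows:
1, Xander, Sales, 70000, Rome
2, Grace, Finance, 70000, Seoul
3, Leo, Design, 80000, Oslo
4, Mia, Legal, 50000, Rome


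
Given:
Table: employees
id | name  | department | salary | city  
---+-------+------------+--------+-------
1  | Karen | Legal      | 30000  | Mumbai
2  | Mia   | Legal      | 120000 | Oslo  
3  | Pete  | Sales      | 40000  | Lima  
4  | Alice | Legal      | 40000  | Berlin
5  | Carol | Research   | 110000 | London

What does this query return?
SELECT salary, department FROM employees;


Projecting columns: salary, department

5 rows:
30000, Legal
120000, Legal
40000, Sales
40000, Legal
110000, Research


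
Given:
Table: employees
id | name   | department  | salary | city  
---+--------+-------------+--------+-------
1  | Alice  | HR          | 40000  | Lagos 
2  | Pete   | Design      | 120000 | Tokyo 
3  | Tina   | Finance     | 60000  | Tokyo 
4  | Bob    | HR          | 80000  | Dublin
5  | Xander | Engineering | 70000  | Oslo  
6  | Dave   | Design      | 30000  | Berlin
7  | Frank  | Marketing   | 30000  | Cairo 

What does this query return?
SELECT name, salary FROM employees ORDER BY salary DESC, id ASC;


Sorting by salary DESC, then id ASC for ties

7 rows:
Pete, 120000
Bob, 80000
Xander, 70000
Tina, 60000
Alice, 40000
Dave, 30000
Frank, 30000


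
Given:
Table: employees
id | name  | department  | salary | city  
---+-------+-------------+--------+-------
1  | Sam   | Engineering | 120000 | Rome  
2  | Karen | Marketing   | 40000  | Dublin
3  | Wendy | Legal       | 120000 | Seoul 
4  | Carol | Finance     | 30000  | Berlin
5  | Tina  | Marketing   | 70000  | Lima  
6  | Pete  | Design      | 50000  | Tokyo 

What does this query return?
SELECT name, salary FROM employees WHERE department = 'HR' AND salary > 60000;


Filtering: department = 'HR' AND salary > 60000
Matching: 0 rows

Empty result set (0 rows)


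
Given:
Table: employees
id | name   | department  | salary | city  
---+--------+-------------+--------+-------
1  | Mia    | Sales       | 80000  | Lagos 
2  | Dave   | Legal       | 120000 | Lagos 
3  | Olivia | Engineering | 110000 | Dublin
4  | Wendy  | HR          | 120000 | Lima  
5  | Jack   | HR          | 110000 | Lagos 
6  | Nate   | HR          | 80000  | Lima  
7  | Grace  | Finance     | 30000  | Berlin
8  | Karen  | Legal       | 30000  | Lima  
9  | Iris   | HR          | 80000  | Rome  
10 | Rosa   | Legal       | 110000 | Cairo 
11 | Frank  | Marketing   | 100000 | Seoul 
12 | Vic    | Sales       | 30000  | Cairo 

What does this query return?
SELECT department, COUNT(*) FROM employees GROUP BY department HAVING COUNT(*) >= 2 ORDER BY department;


Groups with count >= 2:
  HR: 4 -> PASS
  Legal: 3 -> PASS
  Sales: 2 -> PASS
  Engineering: 1 -> filtered out
  Finance: 1 -> filtered out
  Marketing: 1 -> filtered out


3 groups:
HR, 4
Legal, 3
Sales, 2


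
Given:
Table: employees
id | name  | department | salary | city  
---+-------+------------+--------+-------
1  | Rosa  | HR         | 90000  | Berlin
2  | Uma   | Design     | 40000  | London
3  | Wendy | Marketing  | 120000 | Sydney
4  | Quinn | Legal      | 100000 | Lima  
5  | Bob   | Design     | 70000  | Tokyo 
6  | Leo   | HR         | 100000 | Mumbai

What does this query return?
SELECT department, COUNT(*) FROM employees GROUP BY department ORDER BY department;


Assigning each row to its department group:
  Rosa -> HR
  Uma -> Design
  Wendy -> Marketing
  Quinn -> Legal
  Bob -> Design
  Leo -> HR


4 groups:
Design, 2
HR, 2
Legal, 1
Marketing, 1


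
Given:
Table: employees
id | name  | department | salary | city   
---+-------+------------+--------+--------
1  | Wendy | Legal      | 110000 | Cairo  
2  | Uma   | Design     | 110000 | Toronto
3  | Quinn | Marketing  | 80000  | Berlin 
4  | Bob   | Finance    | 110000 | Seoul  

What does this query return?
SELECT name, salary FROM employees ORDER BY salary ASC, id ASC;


Sorting by salary ASC, then id ASC for ties

4 rows:
Quinn, 80000
Wendy, 110000
Uma, 110000
Bob, 110000


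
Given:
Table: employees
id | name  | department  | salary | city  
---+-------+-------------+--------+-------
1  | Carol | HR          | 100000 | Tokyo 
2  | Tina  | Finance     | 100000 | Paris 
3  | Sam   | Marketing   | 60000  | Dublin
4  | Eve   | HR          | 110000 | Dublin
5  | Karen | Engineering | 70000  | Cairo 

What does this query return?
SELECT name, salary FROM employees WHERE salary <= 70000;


Filtering: salary <= 70000
Matching: 2 rows

2 rows:
Sam, 60000
Karen, 70000


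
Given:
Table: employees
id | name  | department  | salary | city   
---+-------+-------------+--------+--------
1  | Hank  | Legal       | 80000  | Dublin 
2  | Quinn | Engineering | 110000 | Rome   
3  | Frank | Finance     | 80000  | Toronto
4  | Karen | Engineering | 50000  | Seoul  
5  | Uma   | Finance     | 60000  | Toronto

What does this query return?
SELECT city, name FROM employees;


Projecting columns: city, name

5 rows:
Dublin, Hank
Rome, Quinn
Toronto, Frank
Seoul, Karen
Toronto, Uma


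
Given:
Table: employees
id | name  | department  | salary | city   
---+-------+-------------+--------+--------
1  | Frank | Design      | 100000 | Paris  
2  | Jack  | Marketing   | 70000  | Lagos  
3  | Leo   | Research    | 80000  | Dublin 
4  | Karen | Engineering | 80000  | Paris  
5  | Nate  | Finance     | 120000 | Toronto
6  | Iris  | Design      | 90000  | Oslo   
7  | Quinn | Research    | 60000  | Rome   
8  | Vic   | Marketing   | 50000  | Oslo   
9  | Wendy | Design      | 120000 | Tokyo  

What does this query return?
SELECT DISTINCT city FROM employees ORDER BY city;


All 'city' values (row order): Paris, Lagos, Dublin, Paris, Toronto, Oslo, Rome, Oslo, Tokyo
Removing duplicates leaves 7 unique value(s).

7 values:
Dublin
Lagos
Oslo
Paris
Rome
Tokyo
Toronto
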